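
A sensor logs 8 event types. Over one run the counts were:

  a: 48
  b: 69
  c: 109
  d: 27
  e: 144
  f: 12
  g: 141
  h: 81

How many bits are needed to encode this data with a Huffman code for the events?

Build the Huffman tree bottom-up:
f(12) + d(27) → 39
39 + a(48) → 87
b(69) + h(81) → 150
87 + c(109) → 196
g(141) + e(144) → 285
150 + 196 → 346
285 + 346 → 631
The encoded length is the sum of every internal node's weight: 39 + 87 + 150 + 196 + 285 + 346 + 631 = 1734 bits.

1734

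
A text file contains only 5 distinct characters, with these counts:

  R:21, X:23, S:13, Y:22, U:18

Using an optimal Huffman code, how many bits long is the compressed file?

Merge the two smallest weights repeatedly:
combine S(13), U(18) → 31
combine R(21), Y(22) → 43
combine X(23), 31 → 54
combine 43, 54 → 97
Total encoded bits = sum of merged weights = 31 + 43 + 54 + 97 = 225.

225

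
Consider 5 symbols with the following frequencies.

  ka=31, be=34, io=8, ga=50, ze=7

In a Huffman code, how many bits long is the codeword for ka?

3

Repeatedly merge the two smallest:
merge ze(7) and io(8): 15
merge 15 and ka(31): 46
merge be(34) and 46: 80
merge ga(50) and 80: 130
ka's leaf is at depth 3, giving a 3-bit codeword.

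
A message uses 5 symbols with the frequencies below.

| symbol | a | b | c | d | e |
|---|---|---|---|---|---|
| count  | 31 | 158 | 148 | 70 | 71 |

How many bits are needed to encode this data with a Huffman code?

Greedily combine the two least-frequent nodes:
a(31) + d(70) → 101
e(71) + 101 → 172
c(148) + b(158) → 306
172 + 306 → 478
Each symbol's bit-cost is frequency × depth; summing gives 1057 bits (equivalently 101 + 172 + 306 + 478).

1057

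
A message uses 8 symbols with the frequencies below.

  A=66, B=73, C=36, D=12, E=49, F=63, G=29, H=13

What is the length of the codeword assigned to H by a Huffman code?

Repeatedly merge the two smallest:
D(12) + H(13) → 25
25 + G(29) → 54
C(36) + E(49) → 85
54 + F(63) → 117
A(66) + B(73) → 139
85 + 117 → 202
139 + 202 → 341
H sits 5 levels below the root, so its codeword is 5 bits.

5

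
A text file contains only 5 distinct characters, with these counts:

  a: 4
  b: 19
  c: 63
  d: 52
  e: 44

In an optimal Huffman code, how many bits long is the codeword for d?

2

Huffman merges, smallest pair first:
combine a(4), b(19) → 23
combine 23, e(44) → 67
combine d(52), c(63) → 115
combine 67, 115 → 182
d's leaf is at depth 2, giving a 2-bit codeword.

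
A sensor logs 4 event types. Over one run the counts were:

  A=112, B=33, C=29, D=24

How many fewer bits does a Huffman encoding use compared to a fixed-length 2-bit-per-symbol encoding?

Fixed-length: 2 bits × 198 symbols = 396 bits.
Huffman merges:
merge D(24) and C(29): 53
merge B(33) and 53: 86
merge 86 and A(112): 198
Huffman total = 53 + 86 + 198 = 337 bits.
Saving = 396 − 337 = 59 bits.

59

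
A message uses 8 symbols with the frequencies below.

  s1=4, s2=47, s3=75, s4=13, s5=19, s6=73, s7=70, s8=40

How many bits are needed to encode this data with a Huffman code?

Build the Huffman tree bottom-up:
combine s1(4), s4(13) → 17
combine 17, s5(19) → 36
combine 36, s8(40) → 76
combine s2(47), s7(70) → 117
combine s6(73), s3(75) → 148
combine 76, 117 → 193
combine 148, 193 → 341
The encoded length is the sum of every internal node's weight: 17 + 36 + 76 + 117 + 148 + 193 + 341 = 928 bits.

928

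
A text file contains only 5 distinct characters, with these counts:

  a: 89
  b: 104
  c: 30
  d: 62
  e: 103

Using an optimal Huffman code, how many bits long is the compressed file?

Merge the two smallest weights repeatedly:
merge c(30) and d(62): 92
merge a(89) and 92: 181
merge e(103) and b(104): 207
merge 181 and 207: 388
The encoded length is the sum of every internal node's weight: 92 + 181 + 207 + 388 = 868 bits.

868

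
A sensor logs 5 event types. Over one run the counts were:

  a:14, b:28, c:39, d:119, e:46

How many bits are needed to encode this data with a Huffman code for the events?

Greedily combine the two least-frequent nodes:
a(14) + b(28) → 42
c(39) + 42 → 81
e(46) + 81 → 127
d(119) + 127 → 246
The encoded length is the sum of every internal node's weight: 42 + 81 + 127 + 246 = 496 bits.

496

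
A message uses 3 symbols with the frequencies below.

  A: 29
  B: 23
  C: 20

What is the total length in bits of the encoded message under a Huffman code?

Build the Huffman tree bottom-up:
combine C(20), B(23) → 43
combine A(29), 43 → 72
Total encoded bits = sum of merged weights = 43 + 72 = 115.

115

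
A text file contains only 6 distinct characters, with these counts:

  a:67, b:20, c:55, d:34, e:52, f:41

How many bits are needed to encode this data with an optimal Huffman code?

685

Merge the two smallest weights repeatedly:
combine b(20), d(34) → 54
combine f(41), e(52) → 93
combine 54, c(55) → 109
combine a(67), 93 → 160
combine 109, 160 → 269
Total encoded bits = sum of merged weights = 54 + 93 + 109 + 160 + 269 = 685.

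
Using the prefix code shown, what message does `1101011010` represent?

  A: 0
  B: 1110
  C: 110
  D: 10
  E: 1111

CDCD

Read left to right; each codeword is recognised as soon as it completes (prefix code):
  110→C | 10→D | 110→C | 10→D
Decoded message: CDCD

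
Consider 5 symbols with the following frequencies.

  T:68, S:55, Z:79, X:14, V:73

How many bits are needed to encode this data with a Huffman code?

647

Build the Huffman tree bottom-up:
X(14) + S(55) → 69
T(68) + 69 → 137
V(73) + Z(79) → 152
137 + 152 → 289
Total encoded bits = sum of merged weights = 69 + 137 + 152 + 289 = 647.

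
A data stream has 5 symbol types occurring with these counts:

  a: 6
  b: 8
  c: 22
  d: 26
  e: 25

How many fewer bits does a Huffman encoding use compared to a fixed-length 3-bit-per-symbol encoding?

73

Fixed-length: 3 bits × 87 symbols = 261 bits.
Huffman merges:
merge a(6) and b(8): 14
merge 14 and c(22): 36
merge e(25) and d(26): 51
merge 36 and 51: 87
Huffman total = 14 + 36 + 51 + 87 = 188 bits.
Saving = 261 − 188 = 73 bits.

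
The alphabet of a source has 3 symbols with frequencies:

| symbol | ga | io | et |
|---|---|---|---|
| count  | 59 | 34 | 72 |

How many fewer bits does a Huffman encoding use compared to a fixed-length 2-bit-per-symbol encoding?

72

Fixed-length: 2 bits × 165 symbols = 330 bits.
Huffman merges:
merge io(34) and ga(59): 93
merge et(72) and 93: 165
Huffman total = 93 + 165 = 258 bits.
Saving = 330 − 258 = 72 bits.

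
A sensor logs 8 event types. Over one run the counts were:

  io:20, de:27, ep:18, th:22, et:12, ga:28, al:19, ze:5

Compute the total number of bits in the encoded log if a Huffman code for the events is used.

442

Build the Huffman tree bottom-up:
ze(5) + et(12) → 17
17 + ep(18) → 35
al(19) + io(20) → 39
th(22) + de(27) → 49
ga(28) + 35 → 63
39 + 49 → 88
63 + 88 → 151
The encoded length is the sum of every internal node's weight: 17 + 35 + 39 + 49 + 63 + 88 + 151 = 442 bits.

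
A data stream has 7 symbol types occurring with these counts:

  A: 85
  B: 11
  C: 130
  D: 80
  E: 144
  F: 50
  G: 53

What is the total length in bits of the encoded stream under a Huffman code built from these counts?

Greedily combine the two least-frequent nodes:
merge B(11) and F(50): 61
merge G(53) and 61: 114
merge D(80) and A(85): 165
merge 114 and C(130): 244
merge E(144) and 165: 309
merge 244 and 309: 553
Each symbol's bit-cost is frequency × depth; summing gives 1446 bits (equivalently 61 + 114 + 165 + 244 + 309 + 553).

1446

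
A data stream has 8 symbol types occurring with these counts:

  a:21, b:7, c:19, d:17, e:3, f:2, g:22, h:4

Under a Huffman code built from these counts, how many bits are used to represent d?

Build the tree from the bottom:
f(2) + e(3) → 5
h(4) + 5 → 9
b(7) + 9 → 16
16 + d(17) → 33
c(19) + a(21) → 40
g(22) + 33 → 55
40 + 55 → 95
d's leaf is at depth 3, giving a 3-bit codeword.

3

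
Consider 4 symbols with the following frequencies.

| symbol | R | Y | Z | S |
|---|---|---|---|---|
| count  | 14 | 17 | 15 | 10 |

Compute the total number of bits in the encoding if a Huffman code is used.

Merge the two smallest weights repeatedly:
combine S(10), R(14) → 24
combine Z(15), Y(17) → 32
combine 24, 32 → 56
Total encoded bits = sum of merged weights = 24 + 32 + 56 = 112.

112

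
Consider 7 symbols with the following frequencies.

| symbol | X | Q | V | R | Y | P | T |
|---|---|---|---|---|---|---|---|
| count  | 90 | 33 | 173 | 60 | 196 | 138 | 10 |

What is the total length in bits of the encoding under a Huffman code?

1739

Merge the two smallest weights repeatedly:
combine T(10), Q(33) → 43
combine 43, R(60) → 103
combine X(90), 103 → 193
combine P(138), V(173) → 311
combine 193, Y(196) → 389
combine 311, 389 → 700
Total encoded bits = sum of merged weights = 43 + 103 + 193 + 311 + 389 + 700 = 1739.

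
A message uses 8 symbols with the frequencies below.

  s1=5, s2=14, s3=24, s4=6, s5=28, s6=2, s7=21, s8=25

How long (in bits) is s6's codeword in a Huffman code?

Huffman merges, smallest pair first:
merge s6(2) and s1(5): 7
merge s4(6) and 7: 13
merge 13 and s2(14): 27
merge s7(21) and s3(24): 45
merge s8(25) and 27: 52
merge s5(28) and 45: 73
merge 52 and 73: 125
s6's leaf is at depth 5, giving a 5-bit codeword.

5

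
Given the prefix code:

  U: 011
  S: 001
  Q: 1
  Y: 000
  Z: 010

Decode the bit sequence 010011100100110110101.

ZUQSSQUZQ

Read left to right; each codeword is recognised as soon as it completes (prefix code):
  010→Z | 011→U | 1→Q | 001→S | 001→S | 1→Q | 011→U | 010→Z | 1→Q
Decoded message: ZUQSSQUZQ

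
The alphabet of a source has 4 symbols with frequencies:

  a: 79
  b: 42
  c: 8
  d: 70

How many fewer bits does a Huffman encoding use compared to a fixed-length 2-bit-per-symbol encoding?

Fixed-length: 2 bits × 199 symbols = 398 bits.
Huffman merges:
c(8) + b(42) → 50
50 + d(70) → 120
a(79) + 120 → 199
Huffman total = 50 + 120 + 199 = 369 bits.
Saving = 398 − 369 = 29 bits.

29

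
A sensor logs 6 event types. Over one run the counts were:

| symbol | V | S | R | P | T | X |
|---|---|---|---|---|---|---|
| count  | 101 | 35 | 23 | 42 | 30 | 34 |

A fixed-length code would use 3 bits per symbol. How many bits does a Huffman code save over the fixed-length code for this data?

Fixed-length: 3 bits × 265 symbols = 795 bits.
Huffman merges:
combine R(23), T(30) → 53
combine X(34), S(35) → 69
combine P(42), 53 → 95
combine 69, 95 → 164
combine V(101), 164 → 265
Huffman total = 53 + 69 + 95 + 164 + 265 = 646 bits.
Saving = 795 − 646 = 149 bits.

149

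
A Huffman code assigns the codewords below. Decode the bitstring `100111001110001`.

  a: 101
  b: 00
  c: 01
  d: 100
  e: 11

Read left to right; each codeword is recognised as soon as it completes (prefix code):
  100→d | 11→e | 100→d | 11→e | 100→d | 01→c
Decoded message: dededc

dededc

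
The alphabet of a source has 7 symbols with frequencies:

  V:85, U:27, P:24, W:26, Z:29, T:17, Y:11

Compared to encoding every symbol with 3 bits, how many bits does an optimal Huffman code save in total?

Fixed-length: 3 bits × 219 symbols = 657 bits.
Huffman merges:
merge Y(11) and T(17): 28
merge P(24) and W(26): 50
merge U(27) and 28: 55
merge Z(29) and 50: 79
merge 55 and 79: 134
merge V(85) and 134: 219
Huffman total = 28 + 50 + 55 + 79 + 134 + 219 = 565 bits.
Saving = 657 − 565 = 92 bits.

92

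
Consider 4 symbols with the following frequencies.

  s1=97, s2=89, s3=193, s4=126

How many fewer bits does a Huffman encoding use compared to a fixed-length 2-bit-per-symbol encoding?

7

Fixed-length: 2 bits × 505 symbols = 1010 bits.
Huffman merges:
merge s2(89) and s1(97): 186
merge s4(126) and 186: 312
merge s3(193) and 312: 505
Huffman total = 186 + 312 + 505 = 1003 bits.
Saving = 1010 − 1003 = 7 bits.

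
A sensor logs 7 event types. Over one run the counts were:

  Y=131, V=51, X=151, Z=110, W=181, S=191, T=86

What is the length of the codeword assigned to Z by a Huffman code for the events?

Build the tree from the bottom:
merge V(51) and T(86): 137
merge Z(110) and Y(131): 241
merge 137 and X(151): 288
merge W(181) and S(191): 372
merge 241 and 288: 529
merge 372 and 529: 901
Z's leaf is at depth 3, giving a 3-bit codeword.

3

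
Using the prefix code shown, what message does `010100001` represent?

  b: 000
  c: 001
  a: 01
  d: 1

Read left to right; each codeword is recognised as soon as it completes (prefix code):
  01→a | 01→a | 000→b | 01→a
Decoded message: aaba

aaba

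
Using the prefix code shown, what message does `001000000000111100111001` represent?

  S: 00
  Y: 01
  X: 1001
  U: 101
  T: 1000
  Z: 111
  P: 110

STSSSZXPY

Read left to right; each codeword is recognised as soon as it completes (prefix code):
  00→S | 1000→T | 00→S | 00→S | 00→S | 111→Z | 1001→X | 110→P | 01→Y
Decoded message: STSSSZXPY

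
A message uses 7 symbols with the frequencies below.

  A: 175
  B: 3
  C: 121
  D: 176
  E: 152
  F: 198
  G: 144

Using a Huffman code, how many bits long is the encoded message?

Build the Huffman tree bottom-up:
merge B(3) and C(121): 124
merge 124 and G(144): 268
merge E(152) and A(175): 327
merge D(176) and F(198): 374
merge 268 and 327: 595
merge 374 and 595: 969
The encoded length is the sum of every internal node's weight: 124 + 268 + 327 + 374 + 595 + 969 = 2657 bits.

2657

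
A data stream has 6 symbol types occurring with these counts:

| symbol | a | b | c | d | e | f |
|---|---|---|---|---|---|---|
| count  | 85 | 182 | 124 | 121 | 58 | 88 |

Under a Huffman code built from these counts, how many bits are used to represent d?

3

Build the tree from the bottom:
merge e(58) and a(85): 143
merge f(88) and d(121): 209
merge c(124) and 143: 267
merge b(182) and 209: 391
merge 267 and 391: 658
The subtree containing d is merged 3 times, so code length = 3.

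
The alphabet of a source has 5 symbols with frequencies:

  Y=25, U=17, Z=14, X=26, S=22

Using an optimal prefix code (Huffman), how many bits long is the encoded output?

Merge the two smallest weights repeatedly:
merge Z(14) and U(17): 31
merge S(22) and Y(25): 47
merge X(26) and 31: 57
merge 47 and 57: 104
Total encoded bits = sum of merged weights = 31 + 47 + 57 + 104 = 239.

239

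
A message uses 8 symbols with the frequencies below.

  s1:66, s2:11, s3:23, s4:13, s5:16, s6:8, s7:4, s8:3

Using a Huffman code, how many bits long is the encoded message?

Build the Huffman tree bottom-up:
s8(3) + s7(4) → 7
7 + s6(8) → 15
s2(11) + s4(13) → 24
15 + s5(16) → 31
s3(23) + 24 → 47
31 + 47 → 78
s1(66) + 78 → 144
Total encoded bits = sum of merged weights = 7 + 15 + 24 + 31 + 47 + 78 + 144 = 346.

346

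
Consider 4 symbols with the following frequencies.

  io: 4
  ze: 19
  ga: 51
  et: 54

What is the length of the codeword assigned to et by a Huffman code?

1

Build the tree from the bottom:
merge io(4) and ze(19): 23
merge 23 and ga(51): 74
merge et(54) and 74: 128
et sits one level below the root: a 1-bit codeword.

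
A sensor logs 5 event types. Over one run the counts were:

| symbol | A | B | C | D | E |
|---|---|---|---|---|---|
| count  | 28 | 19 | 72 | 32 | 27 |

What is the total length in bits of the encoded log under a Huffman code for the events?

Merge the two smallest weights repeatedly:
B(19) + E(27) → 46
A(28) + D(32) → 60
46 + 60 → 106
C(72) + 106 → 178
The encoded length is the sum of every internal node's weight: 46 + 60 + 106 + 178 = 390 bits.

390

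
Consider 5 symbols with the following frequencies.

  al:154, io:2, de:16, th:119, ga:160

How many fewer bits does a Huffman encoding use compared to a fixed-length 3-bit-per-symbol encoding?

Fixed-length: 3 bits × 451 symbols = 1353 bits.
Huffman merges:
merge io(2) and de(16): 18
merge 18 and th(119): 137
merge 137 and al(154): 291
merge ga(160) and 291: 451
Huffman total = 18 + 137 + 291 + 451 = 897 bits.
Saving = 1353 − 897 = 456 bits.

456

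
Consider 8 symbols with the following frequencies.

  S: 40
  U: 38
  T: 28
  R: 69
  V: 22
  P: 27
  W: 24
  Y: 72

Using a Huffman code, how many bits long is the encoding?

Merge the two smallest weights repeatedly:
combine V(22), W(24) → 46
combine P(27), T(28) → 55
combine U(38), S(40) → 78
combine 46, 55 → 101
combine R(69), Y(72) → 141
combine 78, 101 → 179
combine 141, 179 → 320
Total encoded bits = sum of merged weights = 46 + 55 + 78 + 101 + 141 + 179 + 320 = 920.

920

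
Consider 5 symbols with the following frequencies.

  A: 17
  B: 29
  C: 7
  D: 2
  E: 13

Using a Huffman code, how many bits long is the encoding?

Merge the two smallest weights repeatedly:
combine D(2), C(7) → 9
combine 9, E(13) → 22
combine A(17), 22 → 39
combine B(29), 39 → 68
Each symbol's bit-cost is frequency × depth; summing gives 138 bits (equivalently 9 + 22 + 39 + 68).

138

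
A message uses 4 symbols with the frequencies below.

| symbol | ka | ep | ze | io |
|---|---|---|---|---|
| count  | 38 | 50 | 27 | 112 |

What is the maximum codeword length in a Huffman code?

3

Merge the two lowest-weight nodes at each step:
merge ze(27) and ka(38): 65
merge ep(50) and 65: 115
merge io(112) and 115: 227
The rarest symbols sit at the bottom; the longest codeword is 3 bits.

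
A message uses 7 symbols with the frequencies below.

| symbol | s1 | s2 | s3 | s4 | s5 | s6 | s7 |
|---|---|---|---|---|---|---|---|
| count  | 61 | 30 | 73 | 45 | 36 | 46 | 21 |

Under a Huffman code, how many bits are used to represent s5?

3

Build the tree from the bottom:
combine s7(21), s2(30) → 51
combine s5(36), s4(45) → 81
combine s6(46), 51 → 97
combine s1(61), s3(73) → 134
combine 81, 97 → 178
combine 134, 178 → 312
s5's leaf is at depth 3, giving a 3-bit codeword.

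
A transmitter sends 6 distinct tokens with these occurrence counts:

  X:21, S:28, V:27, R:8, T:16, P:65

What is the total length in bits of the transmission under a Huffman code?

Merge the two smallest weights repeatedly:
R(8) + T(16) → 24
X(21) + 24 → 45
V(27) + S(28) → 55
45 + 55 → 100
P(65) + 100 → 165
Total encoded bits = sum of merged weights = 24 + 45 + 55 + 100 + 165 = 389.

389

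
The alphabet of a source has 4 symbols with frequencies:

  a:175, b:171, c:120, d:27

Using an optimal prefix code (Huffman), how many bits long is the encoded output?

958

Build the Huffman tree bottom-up:
d(27) + c(120) → 147
147 + b(171) → 318
a(175) + 318 → 493
Each symbol's bit-cost is frequency × depth; summing gives 958 bits (equivalently 147 + 318 + 493).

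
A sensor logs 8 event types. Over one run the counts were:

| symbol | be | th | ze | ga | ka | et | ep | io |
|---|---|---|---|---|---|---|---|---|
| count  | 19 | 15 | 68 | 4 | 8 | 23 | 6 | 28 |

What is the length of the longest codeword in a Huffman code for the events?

6

Merge the two lowest-weight nodes at each step:
ga(4) + ep(6) → 10
ka(8) + 10 → 18
th(15) + 18 → 33
be(19) + et(23) → 42
io(28) + 33 → 61
42 + 61 → 103
ze(68) + 103 → 171
The rarest symbols sit at the bottom; the longest codeword is 6 bits.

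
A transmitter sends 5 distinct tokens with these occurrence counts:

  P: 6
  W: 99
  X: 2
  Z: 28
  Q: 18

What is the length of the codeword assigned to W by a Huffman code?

Build the tree from the bottom:
merge X(2) and P(6): 8
merge 8 and Q(18): 26
merge 26 and Z(28): 54
merge 54 and W(99): 153
W is merged only at the final step, so code length = 1.

1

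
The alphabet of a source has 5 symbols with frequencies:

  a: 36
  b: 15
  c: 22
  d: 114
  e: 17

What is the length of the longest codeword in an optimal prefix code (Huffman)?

Merge the two lowest-weight nodes at each step:
merge b(15) and e(17): 32
merge c(22) and 32: 54
merge a(36) and 54: 90
merge 90 and d(114): 204
The first pair merged (b, e) ends up deepest, at depth 4.

4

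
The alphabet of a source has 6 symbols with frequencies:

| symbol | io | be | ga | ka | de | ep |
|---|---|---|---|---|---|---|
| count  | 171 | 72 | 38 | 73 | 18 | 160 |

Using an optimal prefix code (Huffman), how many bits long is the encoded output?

Merge the two smallest weights repeatedly:
combine de(18), ga(38) → 56
combine 56, be(72) → 128
combine ka(73), 128 → 201
combine ep(160), io(171) → 331
combine 201, 331 → 532
Each symbol's bit-cost is frequency × depth; summing gives 1248 bits (equivalently 56 + 128 + 201 + 331 + 532).

1248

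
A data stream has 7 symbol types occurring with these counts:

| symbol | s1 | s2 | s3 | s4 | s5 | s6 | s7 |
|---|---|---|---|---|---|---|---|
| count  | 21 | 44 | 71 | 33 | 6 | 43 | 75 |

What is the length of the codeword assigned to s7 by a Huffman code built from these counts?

2

Huffman merges, smallest pair first:
s5(6) + s1(21) → 27
27 + s4(33) → 60
s6(43) + s2(44) → 87
60 + s3(71) → 131
s7(75) + 87 → 162
131 + 162 → 293
s7 sits 2 levels below the root, so its codeword is 2 bits.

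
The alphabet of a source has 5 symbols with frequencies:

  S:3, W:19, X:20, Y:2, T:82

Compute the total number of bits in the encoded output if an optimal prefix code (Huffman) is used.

199

Build the Huffman tree bottom-up:
Y(2) + S(3) → 5
5 + W(19) → 24
X(20) + 24 → 44
44 + T(82) → 126
Total encoded bits = sum of merged weights = 5 + 24 + 44 + 126 = 199.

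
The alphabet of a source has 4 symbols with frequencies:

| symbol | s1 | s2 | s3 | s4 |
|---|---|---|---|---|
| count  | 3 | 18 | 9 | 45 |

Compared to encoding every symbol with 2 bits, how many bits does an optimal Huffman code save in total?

Fixed-length: 2 bits × 75 symbols = 150 bits.
Huffman merges:
merge s1(3) and s3(9): 12
merge 12 and s2(18): 30
merge 30 and s4(45): 75
Huffman total = 12 + 30 + 75 = 117 bits.
Saving = 150 − 117 = 33 bits.

33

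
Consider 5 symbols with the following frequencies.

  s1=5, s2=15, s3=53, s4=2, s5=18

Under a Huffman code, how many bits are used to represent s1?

Repeatedly merge the two smallest:
merge s4(2) and s1(5): 7
merge 7 and s2(15): 22
merge s5(18) and 22: 40
merge 40 and s3(53): 93
The subtree containing s1 is merged 4 times, so code length = 4.

4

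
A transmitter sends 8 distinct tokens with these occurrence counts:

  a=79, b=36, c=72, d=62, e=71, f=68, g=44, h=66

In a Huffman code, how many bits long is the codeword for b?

3

Build the tree from the bottom:
combine b(36), g(44) → 80
combine d(62), h(66) → 128
combine f(68), e(71) → 139
combine c(72), a(79) → 151
combine 80, 128 → 208
combine 139, 151 → 290
combine 208, 290 → 498
b's leaf is at depth 3, giving a 3-bit codeword.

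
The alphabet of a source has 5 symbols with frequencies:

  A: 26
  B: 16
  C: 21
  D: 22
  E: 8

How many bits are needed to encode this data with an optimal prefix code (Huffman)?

Merge the two smallest weights repeatedly:
E(8) + B(16) → 24
C(21) + D(22) → 43
24 + A(26) → 50
43 + 50 → 93
The encoded length is the sum of every internal node's weight: 24 + 43 + 50 + 93 = 210 bits.

210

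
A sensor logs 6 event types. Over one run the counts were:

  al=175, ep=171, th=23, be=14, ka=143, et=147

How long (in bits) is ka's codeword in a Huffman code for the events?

3

Repeatedly merge the two smallest:
merge be(14) and th(23): 37
merge 37 and ka(143): 180
merge et(147) and ep(171): 318
merge al(175) and 180: 355
merge 318 and 355: 673
ka sits 3 levels below the root, so its codeword is 3 bits.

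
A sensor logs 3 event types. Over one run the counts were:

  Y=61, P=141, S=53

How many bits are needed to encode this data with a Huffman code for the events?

369

Greedily combine the two least-frequent nodes:
S(53) + Y(61) → 114
114 + P(141) → 255
The encoded length is the sum of every internal node's weight: 114 + 255 = 369 bits.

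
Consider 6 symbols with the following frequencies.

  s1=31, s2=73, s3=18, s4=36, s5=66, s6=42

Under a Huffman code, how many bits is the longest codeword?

3

Merge the two lowest-weight nodes at each step:
s3(18) + s1(31) → 49
s4(36) + s6(42) → 78
49 + s5(66) → 115
s2(73) + 78 → 151
115 + 151 → 266
The first pair merged (s3, s1) ends up deepest, at depth 3.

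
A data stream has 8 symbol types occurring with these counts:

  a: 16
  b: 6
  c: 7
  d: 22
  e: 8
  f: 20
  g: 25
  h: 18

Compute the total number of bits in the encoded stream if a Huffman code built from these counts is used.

353

Greedily combine the two least-frequent nodes:
combine b(6), c(7) → 13
combine e(8), 13 → 21
combine a(16), h(18) → 34
combine f(20), 21 → 41
combine d(22), g(25) → 47
combine 34, 41 → 75
combine 47, 75 → 122
Each symbol's bit-cost is frequency × depth; summing gives 353 bits (equivalently 13 + 21 + 34 + 41 + 47 + 75 + 122).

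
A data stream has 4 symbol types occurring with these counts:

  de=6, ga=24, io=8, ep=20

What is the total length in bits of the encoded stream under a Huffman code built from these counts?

106

Greedily combine the two least-frequent nodes:
combine de(6), io(8) → 14
combine 14, ep(20) → 34
combine ga(24), 34 → 58
The encoded length is the sum of every internal node's weight: 14 + 34 + 58 = 106 bits.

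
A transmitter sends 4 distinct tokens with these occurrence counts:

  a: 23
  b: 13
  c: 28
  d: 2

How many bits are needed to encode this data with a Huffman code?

119

Build the Huffman tree bottom-up:
d(2) + b(13) → 15
15 + a(23) → 38
c(28) + 38 → 66
The encoded length is the sum of every internal node's weight: 15 + 38 + 66 = 119 bits.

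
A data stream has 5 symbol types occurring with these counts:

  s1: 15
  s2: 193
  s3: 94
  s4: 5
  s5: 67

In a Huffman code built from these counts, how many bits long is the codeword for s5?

3

Build the tree from the bottom:
combine s4(5), s1(15) → 20
combine 20, s5(67) → 87
combine 87, s3(94) → 181
combine 181, s2(193) → 374
s5's leaf is at depth 3, giving a 3-bit codeword.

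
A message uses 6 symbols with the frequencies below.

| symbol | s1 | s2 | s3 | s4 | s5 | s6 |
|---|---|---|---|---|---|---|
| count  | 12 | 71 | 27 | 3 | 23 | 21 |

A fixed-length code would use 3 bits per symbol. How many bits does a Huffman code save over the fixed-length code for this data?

Fixed-length: 3 bits × 157 symbols = 471 bits.
Huffman merges:
combine s4(3), s1(12) → 15
combine 15, s6(21) → 36
combine s5(23), s3(27) → 50
combine 36, 50 → 86
combine s2(71), 86 → 157
Huffman total = 15 + 36 + 50 + 86 + 157 = 344 bits.
Saving = 471 − 344 = 127 bits.

127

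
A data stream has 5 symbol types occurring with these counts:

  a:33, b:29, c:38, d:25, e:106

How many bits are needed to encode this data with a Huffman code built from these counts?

481

Greedily combine the two least-frequent nodes:
d(25) + b(29) → 54
a(33) + c(38) → 71
54 + 71 → 125
e(106) + 125 → 231
The encoded length is the sum of every internal node's weight: 54 + 71 + 125 + 231 = 481 bits.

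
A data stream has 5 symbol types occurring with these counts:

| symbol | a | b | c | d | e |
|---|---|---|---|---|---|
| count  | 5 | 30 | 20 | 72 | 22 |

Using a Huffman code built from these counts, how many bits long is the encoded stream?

Build the Huffman tree bottom-up:
merge a(5) and c(20): 25
merge e(22) and 25: 47
merge b(30) and 47: 77
merge d(72) and 77: 149
The encoded length is the sum of every internal node's weight: 25 + 47 + 77 + 149 = 298 bits.

298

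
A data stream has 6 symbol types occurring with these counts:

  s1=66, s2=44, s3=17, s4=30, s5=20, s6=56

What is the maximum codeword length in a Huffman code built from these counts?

Merge the two lowest-weight nodes at each step:
s3(17) + s5(20) → 37
s4(30) + 37 → 67
s2(44) + s6(56) → 100
s1(66) + 67 → 133
100 + 133 → 233
The first pair merged (s3, s5) ends up deepest, at depth 4.

4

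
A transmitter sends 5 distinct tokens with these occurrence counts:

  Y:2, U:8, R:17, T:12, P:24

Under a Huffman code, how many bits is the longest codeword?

4

Merge the two lowest-weight nodes at each step:
merge Y(2) and U(8): 10
merge 10 and T(12): 22
merge R(17) and 22: 39
merge P(24) and 39: 63
The first pair merged (Y, U) ends up deepest, at depth 4.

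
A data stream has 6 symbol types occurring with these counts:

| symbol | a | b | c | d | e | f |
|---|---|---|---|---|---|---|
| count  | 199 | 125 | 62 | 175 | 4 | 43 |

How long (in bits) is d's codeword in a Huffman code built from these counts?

Huffman merges, smallest pair first:
combine e(4), f(43) → 47
combine 47, c(62) → 109
combine 109, b(125) → 234
combine d(175), a(199) → 374
combine 234, 374 → 608
d sits 2 levels below the root, so its codeword is 2 bits.

2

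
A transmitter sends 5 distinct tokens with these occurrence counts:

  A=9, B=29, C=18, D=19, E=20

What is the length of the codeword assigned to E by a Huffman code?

Build the tree from the bottom:
combine A(9), C(18) → 27
combine D(19), E(20) → 39
combine 27, B(29) → 56
combine 39, 56 → 95
E sits 2 levels below the root, so its codeword is 2 bits.

2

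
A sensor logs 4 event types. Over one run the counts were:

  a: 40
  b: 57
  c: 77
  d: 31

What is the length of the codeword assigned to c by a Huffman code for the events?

Huffman merges, smallest pair first:
combine d(31), a(40) → 71
combine b(57), 71 → 128
combine c(77), 128 → 205
c is merged only at the final step, so code length = 1.

1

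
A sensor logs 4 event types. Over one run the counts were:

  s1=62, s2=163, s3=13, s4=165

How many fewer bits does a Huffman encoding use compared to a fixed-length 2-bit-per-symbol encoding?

Fixed-length: 2 bits × 403 symbols = 806 bits.
Huffman merges:
combine s3(13), s1(62) → 75
combine 75, s2(163) → 238
combine s4(165), 238 → 403
Huffman total = 75 + 238 + 403 = 716 bits.
Saving = 806 − 716 = 90 bits.

90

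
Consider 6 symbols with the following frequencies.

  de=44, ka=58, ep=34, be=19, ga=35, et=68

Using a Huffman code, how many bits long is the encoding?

Merge the two smallest weights repeatedly:
combine be(19), ep(34) → 53
combine ga(35), de(44) → 79
combine 53, ka(58) → 111
combine et(68), 79 → 147
combine 111, 147 → 258
Total encoded bits = sum of merged weights = 53 + 79 + 111 + 147 + 258 = 648.

648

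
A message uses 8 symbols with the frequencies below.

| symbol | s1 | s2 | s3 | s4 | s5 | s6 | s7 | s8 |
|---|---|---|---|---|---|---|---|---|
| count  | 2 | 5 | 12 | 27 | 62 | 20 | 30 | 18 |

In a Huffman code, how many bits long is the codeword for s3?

4

Repeatedly merge the two smallest:
merge s1(2) and s2(5): 7
merge 7 and s3(12): 19
merge s8(18) and 19: 37
merge s6(20) and s4(27): 47
merge s7(30) and 37: 67
merge 47 and s5(62): 109
merge 67 and 109: 176
s3's leaf is at depth 4, giving a 4-bit codeword.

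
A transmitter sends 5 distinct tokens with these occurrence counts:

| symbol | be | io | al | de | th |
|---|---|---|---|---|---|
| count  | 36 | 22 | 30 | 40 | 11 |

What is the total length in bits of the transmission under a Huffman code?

Greedily combine the two least-frequent nodes:
combine th(11), io(22) → 33
combine al(30), 33 → 63
combine be(36), de(40) → 76
combine 63, 76 → 139
The encoded length is the sum of every internal node's weight: 33 + 63 + 76 + 139 = 311 bits.

311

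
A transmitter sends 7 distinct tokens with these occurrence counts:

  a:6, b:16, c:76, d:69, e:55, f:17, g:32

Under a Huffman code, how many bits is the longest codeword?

Merge the two lowest-weight nodes at each step:
a(6) + b(16) → 22
f(17) + 22 → 39
g(32) + 39 → 71
e(55) + d(69) → 124
71 + c(76) → 147
124 + 147 → 271
Maximum depth reached is 5.

5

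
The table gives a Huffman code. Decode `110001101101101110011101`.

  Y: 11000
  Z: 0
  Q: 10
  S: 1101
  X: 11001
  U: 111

Read left to right; each codeword is recognised as soon as it completes (prefix code):
  11000→Y | 1101→S | 10→Q | 1101→S | 11001→X | 1101→S
Decoded message: YSQSXS

YSQSXS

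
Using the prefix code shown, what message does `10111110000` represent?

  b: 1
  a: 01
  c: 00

babbbbcc

Read left to right; each codeword is recognised as soon as it completes (prefix code):
  1→b | 01→a | 1→b | 1→b | 1→b | 1→b | 00→c | 00→c
Decoded message: babbbbcc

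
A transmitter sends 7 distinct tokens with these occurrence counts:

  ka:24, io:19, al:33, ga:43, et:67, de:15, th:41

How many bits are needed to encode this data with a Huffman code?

Build the Huffman tree bottom-up:
merge de(15) and io(19): 34
merge ka(24) and al(33): 57
merge 34 and th(41): 75
merge ga(43) and 57: 100
merge et(67) and 75: 142
merge 100 and 142: 242
Total encoded bits = sum of merged weights = 34 + 57 + 75 + 100 + 142 + 242 = 650.

650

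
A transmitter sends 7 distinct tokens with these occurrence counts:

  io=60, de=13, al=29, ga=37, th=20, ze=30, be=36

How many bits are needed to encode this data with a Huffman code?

Build the Huffman tree bottom-up:
combine de(13), th(20) → 33
combine al(29), ze(30) → 59
combine 33, be(36) → 69
combine ga(37), 59 → 96
combine io(60), 69 → 129
combine 96, 129 → 225
Each symbol's bit-cost is frequency × depth; summing gives 611 bits (equivalently 33 + 59 + 69 + 96 + 129 + 225).

611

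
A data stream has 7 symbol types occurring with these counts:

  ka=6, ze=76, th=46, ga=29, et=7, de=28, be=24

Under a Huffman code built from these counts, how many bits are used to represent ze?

2

Build the tree from the bottom:
ka(6) + et(7) → 13
13 + be(24) → 37
de(28) + ga(29) → 57
37 + th(46) → 83
57 + ze(76) → 133
83 + 133 → 216
ze's leaf is at depth 2, giving a 2-bit codeword.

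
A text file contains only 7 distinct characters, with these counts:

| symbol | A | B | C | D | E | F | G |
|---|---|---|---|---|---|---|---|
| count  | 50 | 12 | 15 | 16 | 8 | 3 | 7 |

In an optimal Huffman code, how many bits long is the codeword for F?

5

Build the tree from the bottom:
combine F(3), G(7) → 10
combine E(8), 10 → 18
combine B(12), C(15) → 27
combine D(16), 18 → 34
combine 27, 34 → 61
combine A(50), 61 → 111
F's leaf is at depth 5, giving a 5-bit codeword.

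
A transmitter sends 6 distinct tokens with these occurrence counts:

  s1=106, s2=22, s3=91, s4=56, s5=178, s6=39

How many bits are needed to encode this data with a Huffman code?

1162

Build the Huffman tree bottom-up:
merge s2(22) and s6(39): 61
merge s4(56) and 61: 117
merge s3(91) and s1(106): 197
merge 117 and s5(178): 295
merge 197 and 295: 492
The encoded length is the sum of every internal node's weight: 61 + 117 + 197 + 295 + 492 = 1162 bits.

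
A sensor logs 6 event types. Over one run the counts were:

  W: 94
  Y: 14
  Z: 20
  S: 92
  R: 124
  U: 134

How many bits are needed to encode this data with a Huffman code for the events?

Merge the two smallest weights repeatedly:
combine Y(14), Z(20) → 34
combine 34, S(92) → 126
combine W(94), R(124) → 218
combine 126, U(134) → 260
combine 218, 260 → 478
Total encoded bits = sum of merged weights = 34 + 126 + 218 + 260 + 478 = 1116.

1116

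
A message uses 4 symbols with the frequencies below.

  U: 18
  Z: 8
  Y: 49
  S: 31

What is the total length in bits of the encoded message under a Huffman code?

Merge the two smallest weights repeatedly:
combine Z(8), U(18) → 26
combine 26, S(31) → 57
combine Y(49), 57 → 106
The encoded length is the sum of every internal node's weight: 26 + 57 + 106 = 189 bits.

189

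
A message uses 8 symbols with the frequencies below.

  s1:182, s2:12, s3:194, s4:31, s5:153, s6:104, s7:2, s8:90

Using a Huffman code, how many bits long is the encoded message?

Build the Huffman tree bottom-up:
merge s7(2) and s2(12): 14
merge 14 and s4(31): 45
merge 45 and s8(90): 135
merge s6(104) and 135: 239
merge s5(153) and s1(182): 335
merge s3(194) and 239: 433
merge 335 and 433: 768
The encoded length is the sum of every internal node's weight: 14 + 45 + 135 + 239 + 335 + 433 + 768 = 1969 bits.

1969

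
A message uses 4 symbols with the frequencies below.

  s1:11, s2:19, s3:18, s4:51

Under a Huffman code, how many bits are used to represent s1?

3

Build the tree from the bottom:
s1(11) + s3(18) → 29
s2(19) + 29 → 48
48 + s4(51) → 99
s1's leaf is at depth 3, giving a 3-bit codeword.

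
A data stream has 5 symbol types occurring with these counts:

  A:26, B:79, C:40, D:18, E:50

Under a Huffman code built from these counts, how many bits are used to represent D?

Build the tree from the bottom:
D(18) + A(26) → 44
C(40) + 44 → 84
E(50) + B(79) → 129
84 + 129 → 213
D's leaf is at depth 3, giving a 3-bit codeword.

3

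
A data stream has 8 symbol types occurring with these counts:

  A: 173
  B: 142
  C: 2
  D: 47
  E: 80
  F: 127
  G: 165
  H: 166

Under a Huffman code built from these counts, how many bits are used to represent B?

Repeatedly merge the two smallest:
combine C(2), D(47) → 49
combine 49, E(80) → 129
combine F(127), 129 → 256
combine B(142), G(165) → 307
combine H(166), A(173) → 339
combine 256, 307 → 563
combine 339, 563 → 902
B sits 3 levels below the root, so its codeword is 3 bits.

3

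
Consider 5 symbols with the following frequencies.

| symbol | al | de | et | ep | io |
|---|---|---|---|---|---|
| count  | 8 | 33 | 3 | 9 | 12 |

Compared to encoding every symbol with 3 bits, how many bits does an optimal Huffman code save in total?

67

Fixed-length: 3 bits × 65 symbols = 195 bits.
Huffman merges:
combine et(3), al(8) → 11
combine ep(9), 11 → 20
combine io(12), 20 → 32
combine 32, de(33) → 65
Huffman total = 11 + 20 + 32 + 65 = 128 bits.
Saving = 195 − 128 = 67 bits.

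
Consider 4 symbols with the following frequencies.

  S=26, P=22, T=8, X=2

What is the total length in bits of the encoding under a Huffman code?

100

Greedily combine the two least-frequent nodes:
X(2) + T(8) → 10
10 + P(22) → 32
S(26) + 32 → 58
Total encoded bits = sum of merged weights = 10 + 32 + 58 = 100.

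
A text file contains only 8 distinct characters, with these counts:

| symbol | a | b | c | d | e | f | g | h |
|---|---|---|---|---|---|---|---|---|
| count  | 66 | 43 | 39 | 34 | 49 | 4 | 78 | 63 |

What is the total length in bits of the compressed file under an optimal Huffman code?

1088

Build the Huffman tree bottom-up:
merge f(4) and d(34): 38
merge 38 and c(39): 77
merge b(43) and e(49): 92
merge h(63) and a(66): 129
merge 77 and g(78): 155
merge 92 and 129: 221
merge 155 and 221: 376
The encoded length is the sum of every internal node's weight: 38 + 77 + 92 + 129 + 155 + 221 + 376 = 1088 bits.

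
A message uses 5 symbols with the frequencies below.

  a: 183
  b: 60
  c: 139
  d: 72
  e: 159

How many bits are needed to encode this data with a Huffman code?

1358

Merge the two smallest weights repeatedly:
merge b(60) and d(72): 132
merge 132 and c(139): 271
merge e(159) and a(183): 342
merge 271 and 342: 613
The encoded length is the sum of every internal node's weight: 132 + 271 + 342 + 613 = 1358 bits.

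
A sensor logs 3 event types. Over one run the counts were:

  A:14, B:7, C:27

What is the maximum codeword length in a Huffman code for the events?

Merge the two lowest-weight nodes at each step:
combine B(7), A(14) → 21
combine 21, C(27) → 48
The first pair merged (B, A) ends up deepest, at depth 2.

2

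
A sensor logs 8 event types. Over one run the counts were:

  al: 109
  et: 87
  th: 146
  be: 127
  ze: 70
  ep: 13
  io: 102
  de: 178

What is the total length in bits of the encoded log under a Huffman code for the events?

2401

Greedily combine the two least-frequent nodes:
merge ep(13) and ze(70): 83
merge 83 and et(87): 170
merge io(102) and al(109): 211
merge be(127) and th(146): 273
merge 170 and de(178): 348
merge 211 and 273: 484
merge 348 and 484: 832
Total encoded bits = sum of merged weights = 83 + 170 + 211 + 273 + 348 + 484 + 832 = 2401.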